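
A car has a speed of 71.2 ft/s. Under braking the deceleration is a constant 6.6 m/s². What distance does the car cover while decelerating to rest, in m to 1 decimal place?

71.2 ft/s × 0.3048 = 21.7018 m/s.
Braking distance = v²/(2a) = 21.7018² / (2 × 6.600) = 470.968 / 13.200 = 35.679 m.

Braking distance ≈ 35.7 m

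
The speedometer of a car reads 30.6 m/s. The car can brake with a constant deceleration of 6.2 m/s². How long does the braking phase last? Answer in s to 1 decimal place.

Braking time = v/a = 30.6000 / 6.200 = 4.935 s.

Braking time ≈ 4.9 s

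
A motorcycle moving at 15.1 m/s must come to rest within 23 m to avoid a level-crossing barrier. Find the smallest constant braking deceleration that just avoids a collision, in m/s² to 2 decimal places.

v² = 2a·d ⇒ a = v²/(2d) = 15.1000² / (2 × 23.000) = 228.010 / 46.000 = 4.9567 m/s².

Required deceleration ≈ 4.96 m/s²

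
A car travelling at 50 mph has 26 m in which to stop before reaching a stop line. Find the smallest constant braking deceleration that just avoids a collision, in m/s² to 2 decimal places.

Required deceleration ≈ 9.61 m/s²

50 mph × 0.44704 = 22.3520 m/s.
v² = 2a·d ⇒ a = v²/(2d) = 22.3520² / (2 × 26.000) = 499.612 / 52.000 = 9.6079 m/s².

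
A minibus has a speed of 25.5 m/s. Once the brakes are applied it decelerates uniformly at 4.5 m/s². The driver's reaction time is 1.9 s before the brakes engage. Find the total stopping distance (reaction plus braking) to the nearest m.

Reaction distance = v·t_r = 25.5000 × 1.9 = 48.450 m.
Braking distance = v²/(2a) = 25.5000² / (2 × 4.500) = 650.250 / 9.000 = 72.250 m.
Total = 48.450 + 72.250 = 120.700 m.

Total stopping distance ≈ 121 m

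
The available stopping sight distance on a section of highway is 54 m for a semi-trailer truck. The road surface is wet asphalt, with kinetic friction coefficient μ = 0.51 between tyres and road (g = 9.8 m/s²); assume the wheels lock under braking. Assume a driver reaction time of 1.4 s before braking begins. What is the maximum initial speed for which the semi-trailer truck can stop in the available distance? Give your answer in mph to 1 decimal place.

Maximum speed ≈ 38.6 mph

a = μg = 0.51 × 9.8 = 4.998 m/s².
Stopping distance: v·t_r + v²/(2a) = 54 with t_r = 1.4 s and a = 4.998 m/s².
So v² + 13.994 v − 539.78 = 0.
Positive root: v = −a·t_r + √((a·t_r)² + 2a·d) = −6.997 + √(48.958 + 539.78) = 17.2669 m/s.
17.2669 m/s ÷ 0.44704 = 38.625 mph.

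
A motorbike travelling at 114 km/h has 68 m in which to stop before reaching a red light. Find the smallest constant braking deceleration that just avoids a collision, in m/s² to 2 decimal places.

Required deceleration ≈ 7.37 m/s²

114 km/h ÷ 3.6 = 31.6667 m/s.
v² = 2a·d ⇒ a = v²/(2d) = 31.6667² / (2 × 68.000) = 1002.780 / 136.000 = 7.3734 m/s².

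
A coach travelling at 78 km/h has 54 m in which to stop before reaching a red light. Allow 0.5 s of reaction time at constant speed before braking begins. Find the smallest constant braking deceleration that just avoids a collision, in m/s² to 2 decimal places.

Required deceleration ≈ 5.44 m/s²

78 km/h ÷ 3.6 = 21.6667 m/s.
Distance covered during reaction = 21.6667 × 0.5 = 10.833 m.
Distance available for braking: 54 − 10.833 = 43.167 m.
v² = 2a·d ⇒ a = v²/(2d) = 21.6667² / (2 × 43.167) = 469.446 / 86.334 = 5.4376 m/s².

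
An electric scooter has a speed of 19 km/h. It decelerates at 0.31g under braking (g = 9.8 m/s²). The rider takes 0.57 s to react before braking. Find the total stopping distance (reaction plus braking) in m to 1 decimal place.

19 km/h ÷ 3.6 = 5.2778 m/s.
a = 0.31 × 9.8 = 3.038 m/s².
Reaction distance = v·t_r = 5.2778 × 0.57 = 3.008 m.
Braking distance = v²/(2a) = 5.2778² / (2 × 3.038) = 27.855 / 6.076 = 4.584 m.
Total = 3.008 + 4.584 = 7.592 m.

Total stopping distance ≈ 7.6 m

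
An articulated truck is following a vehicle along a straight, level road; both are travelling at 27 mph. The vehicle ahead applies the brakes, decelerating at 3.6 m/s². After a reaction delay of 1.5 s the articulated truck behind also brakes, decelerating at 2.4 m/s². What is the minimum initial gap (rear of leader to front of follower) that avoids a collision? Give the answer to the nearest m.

27 mph × 0.44704 = 12.0701 m/s.
Leader travels v²/(2a_L) = 145.687 / 7.200 = 20.234 m before stopping.
Follower covers v·t_r = 12.0701 × 1.5 = 18.105 m while reacting, then v²/(2a_F) = 145.687 / 4.800 = 30.351 m while braking, for a total of 18.105 + 30.351 = 48.456 m.
Since a_F ≤ a_L and the follower starts braking later, the follower is never slower than the leader, so the closest approach is when both have stopped.
Minimum gap = 48.456 − 20.234 = 28.222 m.

Minimum gap ≈ 28 m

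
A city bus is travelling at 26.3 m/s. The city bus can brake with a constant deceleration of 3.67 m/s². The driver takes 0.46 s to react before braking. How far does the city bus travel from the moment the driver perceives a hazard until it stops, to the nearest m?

Total stopping distance ≈ 106 m

Reaction distance = v·t_r = 26.3000 × 0.46 = 12.098 m.
Braking distance = v²/(2a) = 26.3000² / (2 × 3.670) = 691.690 / 7.340 = 94.236 m.
Total = 12.098 + 94.236 = 106.334 m.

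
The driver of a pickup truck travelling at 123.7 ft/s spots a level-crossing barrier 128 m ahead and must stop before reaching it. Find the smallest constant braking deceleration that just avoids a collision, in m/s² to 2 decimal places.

123.7 ft/s × 0.3048 = 37.7038 m/s.
v² = 2a·d ⇒ a = v²/(2d) = 37.7038² / (2 × 128.000) = 1421.577 / 256.000 = 5.5530 m/s².

Required deceleration ≈ 5.55 m/s²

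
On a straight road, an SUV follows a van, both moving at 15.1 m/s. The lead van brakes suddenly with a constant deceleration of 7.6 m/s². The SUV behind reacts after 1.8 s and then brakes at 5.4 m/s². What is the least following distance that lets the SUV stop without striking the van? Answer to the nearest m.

Leader travels v²/(2a_L) = 228.010 / 15.200 = 15.001 m before stopping.
Follower covers v·t_r = 15.1000 × 1.8 = 27.180 m while reacting, then v²/(2a_F) = 228.010 / 10.800 = 21.112 m while braking, for a total of 27.180 + 21.112 = 48.292 m.
Since a_F ≤ a_L and the follower starts braking later, the follower is never slower than the leader, so the closest approach is when both have stopped.
Minimum gap = 48.292 − 15.001 = 33.291 m.

Minimum gap ≈ 33 m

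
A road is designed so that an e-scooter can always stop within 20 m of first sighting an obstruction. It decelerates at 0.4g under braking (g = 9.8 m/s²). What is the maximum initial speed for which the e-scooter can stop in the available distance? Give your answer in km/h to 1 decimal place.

Maximum speed ≈ 45.1 km/h

a = 0.4 × 9.8 = 3.920 m/s².
v²/(2a) = d ⇒ v = √(2 × 3.920 × 20) = √156.80 = 12.5220 m/s.
12.5220 m/s × 3.6 = 45.079 km/h.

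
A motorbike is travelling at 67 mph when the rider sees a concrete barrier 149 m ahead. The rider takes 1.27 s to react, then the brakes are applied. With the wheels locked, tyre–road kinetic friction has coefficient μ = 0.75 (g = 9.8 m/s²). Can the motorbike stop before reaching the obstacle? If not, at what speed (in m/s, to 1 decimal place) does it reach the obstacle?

Yes — it stops about 49.9 m short of the obstacle, so it never reaches it

67 mph × 0.44704 = 29.9517 m/s.
a = μg = 0.75 × 9.8 = 7.350 m/s².
Reaction distance = 29.9517 × 1.27 = 38.039 m.
Braking distance = v²/(2a) = 897.104 / 14.700 = 61.027 m.
Total stopping distance = 38.039 + 61.027 = 99.066 m, vs 149 m available — it stops with 149 − 99.066 = 49.934 m to spare.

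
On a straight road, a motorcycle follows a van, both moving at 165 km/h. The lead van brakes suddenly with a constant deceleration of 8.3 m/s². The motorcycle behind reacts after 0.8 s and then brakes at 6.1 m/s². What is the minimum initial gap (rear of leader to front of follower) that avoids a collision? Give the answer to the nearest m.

165 km/h ÷ 3.6 = 45.8333 m/s.
Leader travels v²/(2a_L) = 2100.691 / 16.600 = 126.548 m before stopping.
Follower covers v·t_r = 45.8333 × 0.8 = 36.667 m while reacting, then v²/(2a_F) = 2100.691 / 12.200 = 172.188 m while braking, for a total of 36.667 + 172.188 = 208.855 m.
Since a_F ≤ a_L and the follower starts braking later, the follower is never slower than the leader, so the closest approach is when both have stopped.
Minimum gap = 208.855 − 126.548 = 82.307 m.

Minimum gap ≈ 82 m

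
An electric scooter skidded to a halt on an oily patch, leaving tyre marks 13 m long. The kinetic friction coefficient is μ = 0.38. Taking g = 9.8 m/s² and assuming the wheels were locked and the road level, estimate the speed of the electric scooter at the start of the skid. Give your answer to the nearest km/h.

Initial speed ≈ 35 km/h

Deceleration a = μg = 0.38 × 9.8 = 3.724 m/s².
v = √(2a·d) = √(2 × 3.724 × 13) = √96.824 = 9.8399 m/s.
= 9.8399 × 3.6 = 35.424 km/h.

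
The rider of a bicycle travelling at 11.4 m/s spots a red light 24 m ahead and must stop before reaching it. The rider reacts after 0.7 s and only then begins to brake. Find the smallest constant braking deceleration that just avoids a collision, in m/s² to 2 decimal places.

Distance covered during reaction = 11.4000 × 0.7 = 7.980 m.
Distance available for braking: 24 − 7.980 = 16.020 m.
v² = 2a·d ⇒ a = v²/(2d) = 11.4000² / (2 × 16.020) = 129.960 / 32.040 = 4.0562 m/s².

Required deceleration ≈ 4.06 m/s²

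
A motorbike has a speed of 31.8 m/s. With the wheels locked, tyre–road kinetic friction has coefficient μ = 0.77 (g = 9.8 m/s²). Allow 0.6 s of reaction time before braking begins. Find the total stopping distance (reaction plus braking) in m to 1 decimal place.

Total stopping distance ≈ 86.1 m

a = μg = 0.77 × 9.8 = 7.546 m/s².
Reaction distance = v·t_r = 31.8000 × 0.6 = 19.080 m.
Braking distance = v²/(2a) = 31.8000² / (2 × 7.546) = 1011.240 / 15.092 = 67.005 m.
Total = 19.080 + 67.005 = 86.085 m.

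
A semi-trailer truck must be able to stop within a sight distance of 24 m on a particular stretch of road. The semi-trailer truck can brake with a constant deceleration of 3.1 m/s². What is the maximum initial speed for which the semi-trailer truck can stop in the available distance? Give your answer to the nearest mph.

v²/(2a) = d ⇒ v = √(2 × 3.100 × 24) = √148.80 = 12.1984 m/s.
12.1984 m/s ÷ 0.44704 = 27.287 mph.

Maximum speed ≈ 27 mph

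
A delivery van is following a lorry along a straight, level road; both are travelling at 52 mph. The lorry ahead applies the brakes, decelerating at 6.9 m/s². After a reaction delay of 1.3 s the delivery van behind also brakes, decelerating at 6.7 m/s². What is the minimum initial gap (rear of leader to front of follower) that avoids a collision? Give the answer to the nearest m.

Minimum gap ≈ 31 m

52 mph × 0.44704 = 23.2461 m/s.
Leader travels v²/(2a_L) = 540.381 / 13.800 = 39.158 m before stopping.
Follower covers v·t_r = 23.2461 × 1.3 = 30.220 m while reacting, then v²/(2a_F) = 540.381 / 13.400 = 40.327 m while braking, for a total of 30.220 + 40.327 = 70.547 m.
Since a_F ≤ a_L and the follower starts braking later, the follower is never slower than the leader, so the closest approach is when both have stopped.
Minimum gap = 70.547 − 39.158 = 31.389 m.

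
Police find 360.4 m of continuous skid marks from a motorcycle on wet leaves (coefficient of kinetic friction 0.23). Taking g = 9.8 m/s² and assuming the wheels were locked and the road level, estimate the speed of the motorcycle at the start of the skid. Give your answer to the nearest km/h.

Deceleration a = μg = 0.23 × 9.8 = 2.254 m/s².
v = √(2a·d) = √(2 × 2.254 × 360.4) = √1624.683 = 40.3074 m/s.
= 40.3074 × 3.6 = 145.107 km/h.

Initial speed ≈ 145 km/h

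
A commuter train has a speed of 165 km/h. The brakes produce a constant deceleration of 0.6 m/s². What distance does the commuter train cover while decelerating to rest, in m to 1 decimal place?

Braking distance ≈ 1750.6 m

165 km/h ÷ 3.6 = 45.8333 m/s.
Braking distance = v²/(2a) = 45.8333² / (2 × 0.600) = 2100.691 / 1.200 = 1750.576 m.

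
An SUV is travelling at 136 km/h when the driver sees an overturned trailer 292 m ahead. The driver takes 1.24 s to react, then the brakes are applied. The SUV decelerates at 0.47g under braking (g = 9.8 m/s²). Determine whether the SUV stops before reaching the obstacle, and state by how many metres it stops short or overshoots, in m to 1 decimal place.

136 km/h ÷ 3.6 = 37.7778 m/s.
a = 0.47 × 9.8 = 4.606 m/s².
Reaction distance = 37.7778 × 1.24 = 46.844 m.
Braking distance = v²/(2a) = 1427.162 / 9.212 = 154.924 m.
Total stopping distance = 46.844 + 154.924 = 201.768 m, vs 292 m available — it stops with 292 − 201.768 = 90.232 m to spare.

Yes — it stops 90.2 m short of the obstacle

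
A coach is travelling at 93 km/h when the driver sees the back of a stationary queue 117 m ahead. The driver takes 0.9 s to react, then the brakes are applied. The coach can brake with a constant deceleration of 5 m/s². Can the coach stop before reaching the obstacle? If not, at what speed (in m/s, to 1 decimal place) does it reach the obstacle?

Yes — it stops about 27.0 m short of the obstacle, so it never reaches it

93 km/h ÷ 3.6 = 25.8333 m/s.
Reaction distance = 25.8333 × 0.9 = 23.250 m.
Braking distance = v²/(2a) = 667.359 / 10.000 = 66.736 m.
Total stopping distance = 23.250 + 66.736 = 89.986 m, vs 117 m available — it stops with 117 − 89.986 = 27.014 m to spare.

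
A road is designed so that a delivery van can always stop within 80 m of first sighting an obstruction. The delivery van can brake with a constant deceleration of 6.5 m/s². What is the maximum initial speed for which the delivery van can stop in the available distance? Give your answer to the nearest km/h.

Maximum speed ≈ 116 km/h

v²/(2a) = d ⇒ v = √(2 × 6.500 × 80) = √1040.00 = 32.2490 m/s.
32.2490 m/s × 3.6 = 116.096 km/h.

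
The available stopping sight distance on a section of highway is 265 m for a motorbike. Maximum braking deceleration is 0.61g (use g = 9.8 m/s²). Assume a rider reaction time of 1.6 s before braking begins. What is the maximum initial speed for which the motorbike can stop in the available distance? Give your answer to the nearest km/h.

a = 0.61 × 9.8 = 5.978 m/s².
Stopping distance: v·t_r + v²/(2a) = 265 with t_r = 1.6 s and a = 5.978 m/s².
So v² + 19.130 v − 3168.34 = 0.
Positive root: v = −a·t_r + √((a·t_r)² + 2a·d) = −9.565 + √(91.489 + 3168.34) = 47.5299 m/s.
47.5299 m/s × 3.6 = 171.108 km/h.

Maximum speed ≈ 171 km/h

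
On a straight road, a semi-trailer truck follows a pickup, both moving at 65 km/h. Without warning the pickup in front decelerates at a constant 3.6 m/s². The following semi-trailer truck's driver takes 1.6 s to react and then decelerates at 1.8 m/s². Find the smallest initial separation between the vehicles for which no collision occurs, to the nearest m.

Minimum gap ≈ 74 m

65 km/h ÷ 3.6 = 18.0556 m/s.
Leader travels v²/(2a_L) = 326.005 / 7.200 = 45.278 m before stopping.
Follower covers v·t_r = 18.0556 × 1.6 = 28.889 m while reacting, then v²/(2a_F) = 326.005 / 3.600 = 90.557 m while braking, for a total of 28.889 + 90.557 = 119.446 m.
Since a_F ≤ a_L and the follower starts braking later, the follower is never slower than the leader, so the closest approach is when both have stopped.
Minimum gap = 119.446 − 45.278 = 74.168 m.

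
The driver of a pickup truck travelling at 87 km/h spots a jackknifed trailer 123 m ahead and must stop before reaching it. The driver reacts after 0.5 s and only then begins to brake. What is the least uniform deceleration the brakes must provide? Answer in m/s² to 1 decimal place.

Required deceleration ≈ 2.6 m/s²

87 km/h ÷ 3.6 = 24.1667 m/s.
Distance covered during reaction = 24.1667 × 0.5 = 12.083 m.
Distance available for braking: 123 − 12.083 = 110.917 m.
v² = 2a·d ⇒ a = v²/(2d) = 24.1667² / (2 × 110.917) = 584.029 / 221.834 = 2.6327 m/s².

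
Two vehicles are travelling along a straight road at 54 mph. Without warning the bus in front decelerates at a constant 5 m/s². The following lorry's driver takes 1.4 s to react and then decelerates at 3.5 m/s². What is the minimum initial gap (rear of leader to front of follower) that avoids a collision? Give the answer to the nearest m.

Minimum gap ≈ 59 m

54 mph × 0.44704 = 24.1402 m/s.
Leader travels v²/(2a_L) = 582.749 / 10.000 = 58.275 m before stopping.
Follower covers v·t_r = 24.1402 × 1.4 = 33.796 m while reacting, then v²/(2a_F) = 582.749 / 7.000 = 83.250 m while braking, for a total of 33.796 + 83.250 = 117.046 m.
Since a_F ≤ a_L and the follower starts braking later, the follower is never slower than the leader, so the closest approach is when both have stopped.
Minimum gap = 117.046 − 58.275 = 58.771 m.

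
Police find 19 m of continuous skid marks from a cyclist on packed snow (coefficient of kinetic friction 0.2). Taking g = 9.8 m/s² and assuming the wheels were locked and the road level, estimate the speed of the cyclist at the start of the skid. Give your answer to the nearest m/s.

Initial speed ≈ 9 m/s

Deceleration a = μg = 0.2 × 9.8 = 1.960 m/s².
v = √(2a·d) = √(2 × 1.960 × 19) = √74.480 = 8.6302 m/s.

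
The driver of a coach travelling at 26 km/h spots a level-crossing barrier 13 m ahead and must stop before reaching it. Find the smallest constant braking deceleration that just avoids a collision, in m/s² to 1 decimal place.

Required deceleration ≈ 2.0 m/s²

26 km/h ÷ 3.6 = 7.2222 m/s.
v² = 2a·d ⇒ a = v²/(2d) = 7.2222² / (2 × 13.000) = 52.160 / 26.000 = 2.0062 m/s².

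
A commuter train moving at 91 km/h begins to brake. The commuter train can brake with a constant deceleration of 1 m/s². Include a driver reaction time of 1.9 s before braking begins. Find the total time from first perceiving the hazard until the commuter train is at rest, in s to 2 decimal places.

91 km/h ÷ 3.6 = 25.2778 m/s.
Braking time = v/a = 25.2778 / 1.000 = 25.278 s.
Total = 1.9 + 25.278 = 27.178 s.

Total time ≈ 27.18 s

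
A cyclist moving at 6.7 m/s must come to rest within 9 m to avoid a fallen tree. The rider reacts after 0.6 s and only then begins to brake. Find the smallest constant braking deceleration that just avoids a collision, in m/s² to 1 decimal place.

Required deceleration ≈ 4.5 m/s²

Distance covered during reaction = 6.7000 × 0.6 = 4.020 m.
Distance available for braking: 9 − 4.020 = 4.980 m.
v² = 2a·d ⇒ a = v²/(2d) = 6.7000² / (2 × 4.980) = 44.890 / 9.960 = 4.5070 m/s².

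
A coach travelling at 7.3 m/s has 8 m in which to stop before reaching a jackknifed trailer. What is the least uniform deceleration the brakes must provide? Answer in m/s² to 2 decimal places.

v² = 2a·d ⇒ a = v²/(2d) = 7.3000² / (2 × 8.000) = 53.290 / 16.000 = 3.3306 m/s².

Required deceleration ≈ 3.33 m/s²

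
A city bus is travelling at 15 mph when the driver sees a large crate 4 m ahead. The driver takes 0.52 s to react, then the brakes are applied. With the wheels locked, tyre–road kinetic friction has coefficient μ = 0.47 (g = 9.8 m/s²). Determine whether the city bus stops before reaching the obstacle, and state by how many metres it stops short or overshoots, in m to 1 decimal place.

15 mph × 0.44704 = 6.7056 m/s.
a = μg = 0.47 × 9.8 = 4.606 m/s².
Reaction distance = 6.7056 × 0.52 = 3.487 m.
Braking distance = v²/(2a) = 44.965 / 9.212 = 4.881 m.
Total stopping distance = 3.487 + 4.881 = 8.368 m, vs 4 m available — it cannot stop in time and overshoots by 8.368 − 4 = 4.368 m.

No — it overshoots by 4.4 m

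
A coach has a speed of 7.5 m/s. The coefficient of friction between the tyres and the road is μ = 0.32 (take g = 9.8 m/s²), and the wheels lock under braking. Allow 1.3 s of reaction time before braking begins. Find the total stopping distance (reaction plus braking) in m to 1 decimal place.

a = μg = 0.32 × 9.8 = 3.136 m/s².
Reaction distance = v·t_r = 7.5000 × 1.3 = 9.750 m.
Braking distance = v²/(2a) = 7.5000² / (2 × 3.136) = 56.250 / 6.272 = 8.968 m.
Total = 9.750 + 8.968 = 18.718 m.

Total stopping distance ≈ 18.7 m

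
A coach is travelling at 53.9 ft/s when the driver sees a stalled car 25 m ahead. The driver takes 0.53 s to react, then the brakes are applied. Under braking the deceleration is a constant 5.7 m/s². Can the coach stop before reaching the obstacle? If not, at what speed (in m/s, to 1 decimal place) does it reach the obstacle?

No — it strikes the obstacle at 9.2 m/s

53.9 ft/s × 0.3048 = 16.4287 m/s.
Reaction distance = 16.4287 × 0.53 = 8.707 m.
Braking distance needed to stop: v²/(2a) = 269.902 / 11.400 = 23.676 m, so total needed = 8.707 + 23.676 = 32.383 m > 25 m — it cannot stop.
Distance remaining when braking begins: 25 − 8.707 = 16.293 m.
v² = v₀² − 2a·d = 269.902 − 2 × 5.700 × 16.293 = 84.162 m²/s².
v = √84.162 = 9.174 m/s.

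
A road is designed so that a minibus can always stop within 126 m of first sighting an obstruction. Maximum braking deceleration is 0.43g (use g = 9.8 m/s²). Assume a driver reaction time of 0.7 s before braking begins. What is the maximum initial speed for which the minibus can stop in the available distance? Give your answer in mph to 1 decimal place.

a = 0.43 × 9.8 = 4.214 m/s².
Stopping distance: v·t_r + v²/(2a) = 126 with t_r = 0.7 s and a = 4.214 m/s².
So v² + 5.900 v − 1061.93 = 0.
Positive root: v = −a·t_r + √((a·t_r)² + 2a·d) = −2.950 + √(8.703 + 1061.93) = 29.7705 m/s.
29.7705 m/s ÷ 0.44704 = 66.595 mph.

Maximum speed ≈ 66.6 mph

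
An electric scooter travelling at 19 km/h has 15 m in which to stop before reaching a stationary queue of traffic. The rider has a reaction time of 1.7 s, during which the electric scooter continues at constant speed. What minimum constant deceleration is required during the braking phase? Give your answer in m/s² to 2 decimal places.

Required deceleration ≈ 2.31 m/s²

19 km/h ÷ 3.6 = 5.2778 m/s.
Distance covered during reaction = 5.2778 × 1.7 = 8.972 m.
Distance available for braking: 15 − 8.972 = 6.028 m.
v² = 2a·d ⇒ a = v²/(2d) = 5.2778² / (2 × 6.028) = 27.855 / 12.056 = 2.3105 m/s².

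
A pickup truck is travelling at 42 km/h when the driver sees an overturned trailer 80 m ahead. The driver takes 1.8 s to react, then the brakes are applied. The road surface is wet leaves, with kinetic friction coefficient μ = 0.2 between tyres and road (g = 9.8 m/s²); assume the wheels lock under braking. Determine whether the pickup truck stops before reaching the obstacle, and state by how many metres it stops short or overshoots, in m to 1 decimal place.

42 km/h ÷ 3.6 = 11.6667 m/s.
a = μg = 0.2 × 9.8 = 1.960 m/s².
Reaction distance = 11.6667 × 1.8 = 21.000 m.
Braking distance = v²/(2a) = 136.112 / 3.920 = 34.722 m.
Total stopping distance = 21.000 + 34.722 = 55.722 m, vs 80 m available — it stops with 80 − 55.722 = 24.278 m to spare.

Yes — it stops 24.3 m short of the obstacle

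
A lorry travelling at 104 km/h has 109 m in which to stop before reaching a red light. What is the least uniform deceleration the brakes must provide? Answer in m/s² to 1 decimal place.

Required deceleration ≈ 3.8 m/s²

104 km/h ÷ 3.6 = 28.8889 m/s.
v² = 2a·d ⇒ a = v²/(2d) = 28.8889² / (2 × 109.000) = 834.569 / 218.000 = 3.8283 m/s².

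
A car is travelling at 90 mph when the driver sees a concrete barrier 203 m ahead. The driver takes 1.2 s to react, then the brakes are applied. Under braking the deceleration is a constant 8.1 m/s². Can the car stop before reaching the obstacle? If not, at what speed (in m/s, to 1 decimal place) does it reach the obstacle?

Yes — it stops about 54.8 m short of the obstacle, so it never reaches it

90 mph × 0.44704 = 40.2336 m/s.
Reaction distance = 40.2336 × 1.2 = 48.280 m.
Braking distance = v²/(2a) = 1618.743 / 16.200 = 99.922 m.
Total stopping distance = 48.280 + 99.922 = 148.202 m, vs 203 m available — it stops with 203 − 148.202 = 54.798 m to spare.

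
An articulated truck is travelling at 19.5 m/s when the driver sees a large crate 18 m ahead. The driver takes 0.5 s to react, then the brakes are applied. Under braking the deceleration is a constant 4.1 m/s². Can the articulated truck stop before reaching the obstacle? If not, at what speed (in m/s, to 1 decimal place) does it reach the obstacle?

No — it strikes the obstacle at 17.7 m/s

Reaction distance = 19.5000 × 0.5 = 9.750 m.
Braking distance needed to stop: v²/(2a) = 380.250 / 8.200 = 46.372 m, so total needed = 9.750 + 46.372 = 56.122 m > 18 m — it cannot stop.
Distance remaining when braking begins: 18 − 9.750 = 8.250 m.
v² = v₀² − 2a·d = 380.250 − 2 × 4.100 × 8.250 = 312.600 m²/s².
v = √312.600 = 17.680 m/s.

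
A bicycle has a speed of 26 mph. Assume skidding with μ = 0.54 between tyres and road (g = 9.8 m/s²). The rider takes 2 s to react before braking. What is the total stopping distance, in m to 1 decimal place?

26 mph × 0.44704 = 11.6230 m/s.
a = μg = 0.54 × 9.8 = 5.292 m/s².
Reaction distance = v·t_r = 11.6230 × 2 = 23.246 m.
Braking distance = v²/(2a) = 11.6230² / (2 × 5.292) = 135.094 / 10.584 = 12.764 m.
Total = 23.246 + 12.764 = 36.010 m.

Total stopping distance ≈ 36.0 m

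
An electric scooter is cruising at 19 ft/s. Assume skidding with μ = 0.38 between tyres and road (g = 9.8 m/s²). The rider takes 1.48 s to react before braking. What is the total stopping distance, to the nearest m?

19 ft/s × 0.3048 = 5.7912 m/s.
a = μg = 0.38 × 9.8 = 3.724 m/s².
Reaction distance = v·t_r = 5.7912 × 1.48 = 8.571 m.
Braking distance = v²/(2a) = 5.7912² / (2 × 3.724) = 33.538 / 7.448 = 4.503 m.
Total = 8.571 + 4.503 = 13.074 m.

Total stopping distance ≈ 13 m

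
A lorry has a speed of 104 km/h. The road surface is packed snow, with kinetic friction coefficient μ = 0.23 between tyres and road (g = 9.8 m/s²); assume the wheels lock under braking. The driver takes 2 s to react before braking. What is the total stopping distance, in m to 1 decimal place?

Total stopping distance ≈ 242.9 m

104 km/h ÷ 3.6 = 28.8889 m/s.
a = μg = 0.23 × 9.8 = 2.254 m/s².
Reaction distance = v·t_r = 28.8889 × 2 = 57.778 m.
Braking distance = v²/(2a) = 28.8889² / (2 × 2.254) = 834.569 / 4.508 = 185.131 m.
Total = 57.778 + 185.131 = 242.909 m.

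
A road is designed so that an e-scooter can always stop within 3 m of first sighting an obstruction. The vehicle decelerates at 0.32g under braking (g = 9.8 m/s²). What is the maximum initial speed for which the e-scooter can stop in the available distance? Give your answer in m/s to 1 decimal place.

Maximum speed ≈ 4.3 m/s

a = 0.32 × 9.8 = 3.136 m/s².
v²/(2a) = d ⇒ v = √(2 × 3.136 × 3) = √18.82 = 4.3382 m/s.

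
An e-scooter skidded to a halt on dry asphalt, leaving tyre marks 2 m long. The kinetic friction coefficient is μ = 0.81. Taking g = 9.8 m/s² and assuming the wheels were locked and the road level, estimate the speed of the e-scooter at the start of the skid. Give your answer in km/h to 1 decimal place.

Initial speed ≈ 20.3 km/h

Deceleration a = μg = 0.81 × 9.8 = 7.938 m/s².
v = √(2a·d) = √(2 × 7.938 × 2) = √31.752 = 5.6349 m/s.
= 5.6349 × 3.6 = 20.286 km/h.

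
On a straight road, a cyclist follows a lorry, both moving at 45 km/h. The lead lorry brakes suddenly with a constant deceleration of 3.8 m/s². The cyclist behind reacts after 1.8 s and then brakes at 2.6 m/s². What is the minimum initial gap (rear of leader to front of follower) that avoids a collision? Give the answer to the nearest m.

Minimum gap ≈ 32 m

45 km/h ÷ 3.6 = 12.5000 m/s.
Leader travels v²/(2a_L) = 156.250 / 7.600 = 20.559 m before stopping.
Follower covers v·t_r = 12.5000 × 1.8 = 22.500 m while reacting, then v²/(2a_F) = 156.250 / 5.200 = 30.048 m while braking, for a total of 22.500 + 30.048 = 52.548 m.
Since a_F ≤ a_L and the follower starts braking later, the follower is never slower than the leader, so the closest approach is when both have stopped.
Minimum gap = 52.548 − 20.559 = 31.989 m.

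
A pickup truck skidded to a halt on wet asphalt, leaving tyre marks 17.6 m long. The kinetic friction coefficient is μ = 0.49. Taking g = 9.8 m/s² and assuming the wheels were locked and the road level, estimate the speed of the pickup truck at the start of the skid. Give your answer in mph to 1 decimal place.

Deceleration a = μg = 0.49 × 9.8 = 4.802 m/s².
v = √(2a·d) = √(2 × 4.802 × 17.6) = √169.030 = 13.0012 m/s.
= 13.0012 ÷ 0.44704 = 29.083 mph.

Initial speed ≈ 29.1 mph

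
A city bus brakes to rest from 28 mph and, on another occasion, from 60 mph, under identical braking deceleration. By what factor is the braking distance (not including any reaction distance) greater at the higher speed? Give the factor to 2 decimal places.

Braking distance d = v²/(2a), so with a fixed, d ∝ v².
Factor = (60/28)² = 2.1429² = 4.5920.

Factor ≈ 4.59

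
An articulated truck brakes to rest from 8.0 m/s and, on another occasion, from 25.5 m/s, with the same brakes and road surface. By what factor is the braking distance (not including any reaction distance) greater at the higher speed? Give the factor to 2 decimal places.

Factor ≈ 10.16

Braking distance d = v²/(2a), so with a fixed, d ∝ v².
Factor = (25.5/8.0)² = 3.1875² = 10.1602.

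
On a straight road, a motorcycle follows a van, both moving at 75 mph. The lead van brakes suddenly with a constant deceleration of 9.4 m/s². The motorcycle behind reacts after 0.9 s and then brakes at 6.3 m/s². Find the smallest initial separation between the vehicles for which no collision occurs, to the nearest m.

Minimum gap ≈ 60 m

75 mph × 0.44704 = 33.5280 m/s.
Leader travels v²/(2a_L) = 1124.127 / 18.800 = 59.794 m before stopping.
Follower covers v·t_r = 33.5280 × 0.9 = 30.175 m while reacting, then v²/(2a_F) = 1124.127 / 12.600 = 89.216 m while braking, for a total of 30.175 + 89.216 = 119.391 m.
Since a_F ≤ a_L and the follower starts braking later, the follower is never slower than the leader, so the closest approach is when both have stopped.
Minimum gap = 119.391 − 59.794 = 59.597 m.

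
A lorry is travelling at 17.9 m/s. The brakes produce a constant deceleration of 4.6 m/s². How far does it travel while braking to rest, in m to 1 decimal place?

Braking distance = v²/(2a) = 17.9000² / (2 × 4.600) = 320.410 / 9.200 = 34.827 m.

Braking distance ≈ 34.8 m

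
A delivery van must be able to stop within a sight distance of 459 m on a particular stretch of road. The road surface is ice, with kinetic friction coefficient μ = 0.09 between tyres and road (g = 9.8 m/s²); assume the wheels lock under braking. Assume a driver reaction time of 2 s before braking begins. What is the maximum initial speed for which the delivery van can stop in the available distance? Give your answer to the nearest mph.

Maximum speed ≈ 60 mph

a = μg = 0.09 × 9.8 = 0.882 m/s².
Stopping distance: v·t_r + v²/(2a) = 459 with t_r = 2 s and a = 0.882 m/s².
So v² + 3.528 v − 809.68 = 0.
Positive root: v = −a·t_r + √((a·t_r)² + 2a·d) = −1.764 + √(3.112 + 809.68) = 26.7455 m/s.
26.7455 m/s ÷ 0.44704 = 59.828 mph.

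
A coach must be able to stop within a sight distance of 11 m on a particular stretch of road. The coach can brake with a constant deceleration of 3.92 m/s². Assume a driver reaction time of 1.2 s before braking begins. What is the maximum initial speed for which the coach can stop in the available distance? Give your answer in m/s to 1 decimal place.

Maximum speed ≈ 5.7 m/s

Stopping distance: v·t_r + v²/(2a) = 11 with t_r = 1.2 s and a = 3.920 m/s².
So v² + 9.408 v − 86.24 = 0.
Positive root: v = −a·t_r + √((a·t_r)² + 2a·d) = −4.704 + √(22.128 + 86.24) = 5.7060 m/s.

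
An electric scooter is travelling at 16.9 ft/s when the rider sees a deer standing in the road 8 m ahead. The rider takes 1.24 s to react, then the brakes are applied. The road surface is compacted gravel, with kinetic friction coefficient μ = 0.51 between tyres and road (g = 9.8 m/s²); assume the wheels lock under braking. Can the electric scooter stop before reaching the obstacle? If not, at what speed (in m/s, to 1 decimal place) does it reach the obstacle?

16.9 ft/s × 0.3048 = 5.1511 m/s.
a = μg = 0.51 × 9.8 = 4.998 m/s².
Reaction distance = 5.1511 × 1.24 = 6.387 m.
Braking distance needed to stop: v²/(2a) = 26.534 / 9.996 = 2.654 m, so total needed = 6.387 + 2.654 = 9.041 m > 8 m — it cannot stop.
Distance remaining when braking begins: 8 − 6.387 = 1.613 m.
v² = v₀² − 2a·d = 26.534 − 2 × 4.998 × 1.613 = 10.410 m²/s².
v = √10.410 = 3.226 m/s.

No — it strikes the obstacle at 3.2 m/s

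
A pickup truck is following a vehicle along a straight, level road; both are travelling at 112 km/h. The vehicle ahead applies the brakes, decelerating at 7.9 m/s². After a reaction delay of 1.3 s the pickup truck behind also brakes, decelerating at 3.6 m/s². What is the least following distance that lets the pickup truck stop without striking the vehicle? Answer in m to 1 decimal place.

112 km/h ÷ 3.6 = 31.1111 m/s.
Leader travels v²/(2a_L) = 967.901 / 15.800 = 61.260 m before stopping.
Follower covers v·t_r = 31.1111 × 1.3 = 40.444 m while reacting, then v²/(2a_F) = 967.901 / 7.200 = 134.431 m while braking, for a total of 40.444 + 134.431 = 174.875 m.
Since a_F ≤ a_L and the follower starts braking later, the follower is never slower than the leader, so the closest approach is when both have stopped.
Minimum gap = 174.875 − 61.260 = 113.615 m.

Minimum gap ≈ 113.6 m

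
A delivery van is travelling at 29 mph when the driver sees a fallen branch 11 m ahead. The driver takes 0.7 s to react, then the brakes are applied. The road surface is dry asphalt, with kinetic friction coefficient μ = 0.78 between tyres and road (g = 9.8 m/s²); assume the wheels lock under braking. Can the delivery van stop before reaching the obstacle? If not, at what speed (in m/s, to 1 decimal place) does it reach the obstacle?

29 mph × 0.44704 = 12.9642 m/s.
a = μg = 0.78 × 9.8 = 7.644 m/s².
Reaction distance = 12.9642 × 0.7 = 9.075 m.
Braking distance needed to stop: v²/(2a) = 168.070 / 15.288 = 10.994 m, so total needed = 9.075 + 10.994 = 20.069 m > 11 m — it cannot stop.
Distance remaining when braking begins: 11 − 9.075 = 1.925 m.
v² = v₀² − 2a·d = 168.070 − 2 × 7.644 × 1.925 = 138.641 m²/s².
v = √138.641 = 11.775 m/s.

No — it strikes the obstacle at 11.8 m/s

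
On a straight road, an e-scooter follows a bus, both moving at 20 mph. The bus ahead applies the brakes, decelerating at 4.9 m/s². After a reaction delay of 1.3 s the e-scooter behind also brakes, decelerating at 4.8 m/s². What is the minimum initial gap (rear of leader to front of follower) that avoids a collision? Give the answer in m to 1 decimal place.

Minimum gap ≈ 11.8 m

20 mph × 0.44704 = 8.9408 m/s.
Leader travels v²/(2a_L) = 79.938 / 9.800 = 8.157 m before stopping.
Follower covers v·t_r = 8.9408 × 1.3 = 11.623 m while reacting, then v²/(2a_F) = 79.938 / 9.600 = 8.327 m while braking, for a total of 11.623 + 8.327 = 19.950 m.
Since a_F ≤ a_L and the follower starts braking later, the follower is never slower than the leader, so the closest approach is when both have stopped.
Minimum gap = 19.950 − 8.157 = 11.793 m.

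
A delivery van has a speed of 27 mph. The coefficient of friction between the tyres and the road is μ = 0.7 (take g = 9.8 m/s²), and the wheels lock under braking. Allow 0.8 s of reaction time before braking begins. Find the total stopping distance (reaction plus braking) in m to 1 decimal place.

Total stopping distance ≈ 20.3 m

27 mph × 0.44704 = 12.0701 m/s.
a = μg = 0.7 × 9.8 = 6.860 m/s².
Reaction distance = v·t_r = 12.0701 × 0.8 = 9.656 m.
Braking distance = v²/(2a) = 12.0701² / (2 × 6.860) = 145.687 / 13.720 = 10.619 m.
Total = 9.656 + 10.619 = 20.275 m.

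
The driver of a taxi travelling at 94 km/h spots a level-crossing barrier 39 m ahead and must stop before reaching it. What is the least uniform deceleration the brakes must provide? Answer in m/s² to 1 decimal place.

94 km/h ÷ 3.6 = 26.1111 m/s.
v² = 2a·d ⇒ a = v²/(2d) = 26.1111² / (2 × 39.000) = 681.790 / 78.000 = 8.7409 m/s².

Required deceleration ≈ 8.7 m/s²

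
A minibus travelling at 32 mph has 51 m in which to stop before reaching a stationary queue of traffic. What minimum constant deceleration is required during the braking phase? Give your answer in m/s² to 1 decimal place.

32 mph × 0.44704 = 14.3053 m/s.
v² = 2a·d ⇒ a = v²/(2d) = 14.3053² / (2 × 51.000) = 204.642 / 102.000 = 2.0063 m/s².

Required deceleration ≈ 2.0 m/s²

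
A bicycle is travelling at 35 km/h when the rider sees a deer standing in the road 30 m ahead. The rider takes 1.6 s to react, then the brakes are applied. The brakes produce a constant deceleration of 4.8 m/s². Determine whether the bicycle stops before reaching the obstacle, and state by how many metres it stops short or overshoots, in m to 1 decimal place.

Yes — it stops 4.6 m short of the obstacle

35 km/h ÷ 3.6 = 9.7222 m/s.
Reaction distance = 9.7222 × 1.6 = 15.556 m.
Braking distance = v²/(2a) = 94.521 / 9.600 = 9.846 m.
Total stopping distance = 15.556 + 9.846 = 25.402 m, vs 30 m available — it stops with 30 − 25.402 = 4.598 m to spare.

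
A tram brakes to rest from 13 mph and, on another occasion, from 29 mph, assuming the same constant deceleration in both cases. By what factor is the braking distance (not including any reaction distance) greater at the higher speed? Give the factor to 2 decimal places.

Braking distance d = v²/(2a), so with a fixed, d ∝ v².
Factor = (29/13)² = 2.2308² = 4.9765.

Factor ≈ 4.98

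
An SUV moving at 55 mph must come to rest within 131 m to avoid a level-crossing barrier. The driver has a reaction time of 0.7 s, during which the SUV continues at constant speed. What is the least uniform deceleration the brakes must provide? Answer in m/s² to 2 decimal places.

Required deceleration ≈ 2.66 m/s²

55 mph × 0.44704 = 24.5872 m/s.
Distance covered during reaction = 24.5872 × 0.7 = 17.211 m.
Distance available for braking: 131 − 17.211 = 113.789 m.
v² = 2a·d ⇒ a = v²/(2d) = 24.5872² / (2 × 113.789) = 604.530 / 227.578 = 2.6564 m/s².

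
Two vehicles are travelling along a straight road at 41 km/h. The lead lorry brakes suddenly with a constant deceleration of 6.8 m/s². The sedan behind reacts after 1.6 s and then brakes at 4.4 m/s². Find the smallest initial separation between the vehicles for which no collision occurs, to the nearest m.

Minimum gap ≈ 23 m

41 km/h ÷ 3.6 = 11.3889 m/s.
Leader travels v²/(2a_L) = 129.707 / 13.600 = 9.537 m before stopping.
Follower covers v·t_r = 11.3889 × 1.6 = 18.222 m while reacting, then v²/(2a_F) = 129.707 / 8.800 = 14.739 m while braking, for a total of 18.222 + 14.739 = 32.961 m.
Since a_F ≤ a_L and the follower starts braking later, the follower is never slower than the leader, so the closest approach is when both have stopped.
Minimum gap = 32.961 − 9.537 = 23.424 m.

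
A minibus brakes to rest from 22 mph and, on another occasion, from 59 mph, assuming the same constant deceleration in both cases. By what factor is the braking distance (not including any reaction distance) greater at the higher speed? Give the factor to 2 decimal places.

Braking distance d = v²/(2a), so with a fixed, d ∝ v².
Factor = (59/22)² = 2.6818² = 7.1921.

Factor ≈ 7.19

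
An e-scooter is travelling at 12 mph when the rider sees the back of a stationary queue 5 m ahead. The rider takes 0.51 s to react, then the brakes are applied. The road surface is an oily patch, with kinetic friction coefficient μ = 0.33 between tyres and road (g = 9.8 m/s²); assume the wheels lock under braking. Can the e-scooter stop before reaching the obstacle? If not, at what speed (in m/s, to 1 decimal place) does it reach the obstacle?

12 mph × 0.44704 = 5.3645 m/s.
a = μg = 0.33 × 9.8 = 3.234 m/s².
Reaction distance = 5.3645 × 0.51 = 2.736 m.
Braking distance needed to stop: v²/(2a) = 28.778 / 6.468 = 4.449 m, so total needed = 2.736 + 4.449 = 7.185 m > 5 m — it cannot stop.
Distance remaining when braking begins: 5 − 2.736 = 2.264 m.
v² = v₀² − 2a·d = 28.778 − 2 × 3.234 × 2.264 = 14.134 m²/s².
v = √14.134 = 3.760 m/s.

No — it strikes the obstacle at 3.8 m/s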